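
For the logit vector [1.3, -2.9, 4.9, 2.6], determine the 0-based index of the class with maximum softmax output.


Softmax is a monotonic transformation, so it preserves the argmax.
We need to find the index of the maximum logit.
Index 0: 1.3
Index 1: -2.9
Index 2: 4.9
Index 3: 2.6
Maximum logit = 4.9 at index 2

2


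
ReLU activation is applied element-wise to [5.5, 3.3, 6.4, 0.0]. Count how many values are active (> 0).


ReLU(x) = max(0, x) for each element:
ReLU(5.5) = 5.5
ReLU(3.3) = 3.3
ReLU(6.4) = 6.4
ReLU(0.0) = 0
Active neurons (>0): 3

3


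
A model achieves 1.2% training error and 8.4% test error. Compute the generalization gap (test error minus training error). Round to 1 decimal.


Generalization gap = test_error - train_error
= 8.4 - 1.2
= 7.2%
A moderate gap.

7.2


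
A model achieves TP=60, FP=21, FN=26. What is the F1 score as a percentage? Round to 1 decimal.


Precision = TP / (TP + FP) = 60 / 81 = 0.7407
Recall = TP / (TP + FN) = 60 / 86 = 0.6977
F1 = 2 * P * R / (P + R)
= 2 * 0.7407 * 0.6977 / (0.7407 + 0.6977)
= 1.0336 / 1.4384
= 0.7186
As percentage: 71.9%

71.9


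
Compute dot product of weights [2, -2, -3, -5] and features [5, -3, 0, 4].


Element-wise products:
2 * 5 = 10
-2 * -3 = 6
-3 * 0 = 0
-5 * 4 = -20
Sum = 10 + 6 + 0 + -20
= -4

-4


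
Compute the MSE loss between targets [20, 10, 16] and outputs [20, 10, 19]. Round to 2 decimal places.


Differences: [0, 0, -3]
Squared errors: [0, 0, 9]
Sum of squared errors = 9
MSE = 9 / 3 = 3.00

3.00


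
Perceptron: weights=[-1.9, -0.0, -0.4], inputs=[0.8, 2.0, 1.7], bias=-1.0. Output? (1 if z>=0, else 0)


z = w . x + b
= -1.9*0.8 + -0.0*2.0 + -0.4*1.7 + -1.0
= -1.52 + -0.0 + -0.68 + -1.0
= -2.2 + -1.0
= -3.2
Since z = -3.2 < 0, output = 0

0


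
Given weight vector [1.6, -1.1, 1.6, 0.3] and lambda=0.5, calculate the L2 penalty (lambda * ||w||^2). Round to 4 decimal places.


Squaring each weight:
1.6^2 = 2.56
(-1.1)^2 = 1.21
1.6^2 = 2.56
0.3^2 = 0.09
Sum of squares = 6.42
Penalty = 0.5 * 6.42 = 3.2100

3.2100


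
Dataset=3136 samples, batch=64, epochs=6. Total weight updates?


Iterations per epoch = 3136 / 64 = 49
Total updates = iterations_per_epoch * epochs
= 49 * 6
= 294

294


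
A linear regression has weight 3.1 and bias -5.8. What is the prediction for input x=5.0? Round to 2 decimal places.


y = 3.1 * 5.0 + (-5.8)
= 15.5 + (-5.8)
= 9.70

9.70


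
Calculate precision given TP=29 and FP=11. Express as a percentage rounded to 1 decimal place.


Precision = TP / (TP + FP) * 100
= 29 / (29 + 11)
= 29 / 40
= 0.725
= 72.5%

72.5


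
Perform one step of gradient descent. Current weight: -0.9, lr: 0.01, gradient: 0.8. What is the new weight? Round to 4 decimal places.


w_new = w_old - lr * gradient
= -0.9 - 0.01 * 0.8
= -0.9 - (0.008)
= -0.9080

-0.9080


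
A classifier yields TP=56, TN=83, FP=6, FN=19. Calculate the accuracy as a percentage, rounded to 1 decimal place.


Accuracy = (TP + TN) / (TP + TN + FP + FN) * 100
= (56 + 83) / (56 + 83 + 6 + 19)
= 139 / 164
= 0.8476
= 84.8%

84.8


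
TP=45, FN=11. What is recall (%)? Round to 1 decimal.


Recall = TP / (TP + FN) * 100
= 45 / (45 + 11)
= 45 / 56
= 0.8036
= 80.4%

80.4


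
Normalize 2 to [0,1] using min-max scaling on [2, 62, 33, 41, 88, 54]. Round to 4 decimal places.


Min = 2, Max = 88
Range = 88 - 2 = 86
Scaled = (x - min) / (max - min)
= (2 - 2) / 86
= 0 / 86
= 0.0000

0.0000


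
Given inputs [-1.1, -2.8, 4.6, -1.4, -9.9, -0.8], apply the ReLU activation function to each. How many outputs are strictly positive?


ReLU(x) = max(0, x) for each element:
ReLU(-1.1) = 0
ReLU(-2.8) = 0
ReLU(4.6) = 4.6
ReLU(-1.4) = 0
ReLU(-9.9) = 0
ReLU(-0.8) = 0
Active neurons (>0): 1

1


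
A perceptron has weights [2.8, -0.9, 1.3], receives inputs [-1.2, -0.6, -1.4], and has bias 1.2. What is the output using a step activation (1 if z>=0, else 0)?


z = w . x + b
= 2.8*-1.2 + -0.9*-0.6 + 1.3*-1.4 + 1.2
= -3.36 + 0.54 + -1.82 + 1.2
= -4.64 + 1.2
= -3.44
Since z = -3.44 < 0, output = 0

0


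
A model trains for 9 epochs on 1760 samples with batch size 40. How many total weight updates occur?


Iterations per epoch = 1760 / 40 = 44
Total updates = iterations_per_epoch * epochs
= 44 * 9
= 396

396


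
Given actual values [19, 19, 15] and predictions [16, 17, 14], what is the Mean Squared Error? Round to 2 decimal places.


Differences: [3, 2, 1]
Squared errors: [9, 4, 1]
Sum of squared errors = 14
MSE = 14 / 3 = 4.67

4.67


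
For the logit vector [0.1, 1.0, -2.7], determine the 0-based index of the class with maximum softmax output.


Softmax is a monotonic transformation, so it preserves the argmax.
We need to find the index of the maximum logit.
Index 0: 0.1
Index 1: 1.0
Index 2: -2.7
Maximum logit = 1.0 at index 1

1


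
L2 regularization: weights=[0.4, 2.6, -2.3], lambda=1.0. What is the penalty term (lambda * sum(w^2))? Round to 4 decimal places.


Squaring each weight:
0.4^2 = 0.16
2.6^2 = 6.76
(-2.3)^2 = 5.29
Sum of squares = 12.21
Penalty = 1.0 * 12.21 = 12.2100

12.2100


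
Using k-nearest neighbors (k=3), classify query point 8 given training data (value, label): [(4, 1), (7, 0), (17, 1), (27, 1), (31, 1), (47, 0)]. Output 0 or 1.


Distances from query 8:
Point 7 (class 0): distance = 1
Point 4 (class 1): distance = 4
Point 17 (class 1): distance = 9
K=3 nearest neighbors: classes = [0, 1, 1]
Votes for class 1: 2 / 3
Majority vote => class 1

1


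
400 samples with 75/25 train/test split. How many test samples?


Train samples = 400 * 75% = 300
Test samples = 400 - 300
= 100

100


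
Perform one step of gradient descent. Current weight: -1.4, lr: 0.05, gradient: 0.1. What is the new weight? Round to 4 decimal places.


w_new = w_old - lr * gradient
= -1.4 - 0.05 * 0.1
= -1.4 - (0.005)
= -1.4050

-1.4050


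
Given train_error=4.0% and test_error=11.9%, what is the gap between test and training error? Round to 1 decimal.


Generalization gap = test_error - train_error
= 11.9 - 4.0
= 7.9%
A moderate gap.

7.9


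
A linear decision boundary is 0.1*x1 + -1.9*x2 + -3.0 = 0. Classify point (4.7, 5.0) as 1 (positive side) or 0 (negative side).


Compute 0.1 * 4.7 + -1.9 * 5.0 + -3.0
= 0.47 + -9.5 + -3.0
= -12.03
Since -12.03 < 0, the point is on the negative side.

0


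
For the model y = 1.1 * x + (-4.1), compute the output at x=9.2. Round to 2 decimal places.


y = 1.1 * 9.2 + (-4.1)
= 10.12 + (-4.1)
= 6.02

6.02


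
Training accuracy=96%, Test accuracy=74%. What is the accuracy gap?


Gap = train_accuracy - test_accuracy
= 96 - 74
= 22%
This large gap strongly indicates overfitting.

22


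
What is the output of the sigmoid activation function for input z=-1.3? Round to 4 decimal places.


sigmoid(z) = 1 / (1 + exp(-z))
exp(-(-1.3)) = exp(1.3) = 3.6693
1 + 3.6693 = 4.6693
1 / 4.6693 = 0.2142

0.2142


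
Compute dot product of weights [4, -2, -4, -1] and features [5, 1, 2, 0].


Element-wise products:
4 * 5 = 20
-2 * 1 = -2
-4 * 2 = -8
-1 * 0 = 0
Sum = 20 + -2 + -8 + 0
= 10

10


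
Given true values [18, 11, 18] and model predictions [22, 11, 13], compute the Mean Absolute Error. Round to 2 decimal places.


Absolute errors: [4, 0, 5]
Sum of absolute errors = 9
MAE = 9 / 3 = 3.00

3.00


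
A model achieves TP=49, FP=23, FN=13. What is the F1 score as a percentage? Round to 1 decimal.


Precision = TP / (TP + FP) = 49 / 72 = 0.6806
Recall = TP / (TP + FN) = 49 / 62 = 0.7903
F1 = 2 * P * R / (P + R)
= 2 * 0.6806 * 0.7903 / (0.6806 + 0.7903)
= 1.0757 / 1.4709
= 0.7313
As percentage: 73.1%

73.1


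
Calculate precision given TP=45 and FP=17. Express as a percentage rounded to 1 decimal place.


Precision = TP / (TP + FP) * 100
= 45 / (45 + 17)
= 45 / 62
= 0.7258
= 72.6%

72.6


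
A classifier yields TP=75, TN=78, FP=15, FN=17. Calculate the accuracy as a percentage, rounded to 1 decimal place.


Accuracy = (TP + TN) / (TP + TN + FP + FN) * 100
= (75 + 78) / (75 + 78 + 15 + 17)
= 153 / 185
= 0.827
= 82.7%

82.7


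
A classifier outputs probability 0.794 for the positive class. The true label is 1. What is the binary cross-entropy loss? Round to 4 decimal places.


For y=1: Loss = -log(p)
= -log(0.794)
= -(-0.2307)
= 0.2307

0.2307


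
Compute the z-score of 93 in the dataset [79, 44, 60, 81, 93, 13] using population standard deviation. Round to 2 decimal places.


Mean = (79 + 44 + 60 + 81 + 93 + 13) / 6 = 61.6667
Variance = sum((x_i - mean)^2) / n = 723.2222
Std = sqrt(723.2222) = 26.8928
Z = (x - mean) / std
= (93 - 61.6667) / 26.8928
= 31.3333 / 26.8928
= 1.17

1.17


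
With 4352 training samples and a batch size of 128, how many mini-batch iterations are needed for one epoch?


Iterations per epoch = dataset_size / batch_size
= 4352 / 128
= 34

34


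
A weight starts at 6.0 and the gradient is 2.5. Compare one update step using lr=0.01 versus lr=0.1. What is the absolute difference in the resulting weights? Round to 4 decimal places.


With lr=0.01: w_new = 6.0 - 0.01 * 2.5 = 5.975
With lr=0.1: w_new = 6.0 - 0.1 * 2.5 = 5.75
Absolute difference = |5.975 - 5.75|
= 0.2250

0.2250


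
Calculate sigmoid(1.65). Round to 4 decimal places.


sigmoid(z) = 1 / (1 + exp(-z))
exp(-(1.65)) = exp(-1.65) = 0.192
1 + 0.192 = 1.1921
1 / 1.1921 = 0.8389

0.8389


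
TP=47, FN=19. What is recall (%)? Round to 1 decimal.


Recall = TP / (TP + FN) * 100
= 47 / (47 + 19)
= 47 / 66
= 0.7121
= 71.2%

71.2


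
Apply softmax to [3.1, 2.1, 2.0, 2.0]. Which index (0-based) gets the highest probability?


Softmax is a monotonic transformation, so it preserves the argmax.
We need to find the index of the maximum logit.
Index 0: 3.1
Index 1: 2.1
Index 2: 2.0
Index 3: 2.0
Maximum logit = 3.1 at index 0

0


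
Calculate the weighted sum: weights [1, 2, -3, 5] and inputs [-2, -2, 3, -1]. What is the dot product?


Element-wise products:
1 * -2 = -2
2 * -2 = -4
-3 * 3 = -9
5 * -1 = -5
Sum = -2 + -4 + -9 + -5
= -20

-20


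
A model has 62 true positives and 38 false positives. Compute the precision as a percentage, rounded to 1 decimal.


Precision = TP / (TP + FP) * 100
= 62 / (62 + 38)
= 62 / 100
= 0.62
= 62.0%

62.0


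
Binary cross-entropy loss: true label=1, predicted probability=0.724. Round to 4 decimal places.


For y=1: Loss = -log(p)
= -log(0.724)
= -(-0.323)
= 0.3230

0.3230


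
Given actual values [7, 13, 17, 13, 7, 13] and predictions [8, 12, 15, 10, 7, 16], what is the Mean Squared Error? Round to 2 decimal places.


Differences: [-1, 1, 2, 3, 0, -3]
Squared errors: [1, 1, 4, 9, 0, 9]
Sum of squared errors = 24
MSE = 24 / 6 = 4.00

4.00


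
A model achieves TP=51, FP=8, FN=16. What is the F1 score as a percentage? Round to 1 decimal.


Precision = TP / (TP + FP) = 51 / 59 = 0.8644
Recall = TP / (TP + FN) = 51 / 67 = 0.7612
F1 = 2 * P * R / (P + R)
= 2 * 0.8644 * 0.7612 / (0.8644 + 0.7612)
= 1.316 / 1.6256
= 0.8095
As percentage: 81.0%

81.0


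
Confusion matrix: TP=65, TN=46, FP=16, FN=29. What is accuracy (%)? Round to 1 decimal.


Accuracy = (TP + TN) / (TP + TN + FP + FN) * 100
= (65 + 46) / (65 + 46 + 16 + 29)
= 111 / 156
= 0.7115
= 71.2%

71.2


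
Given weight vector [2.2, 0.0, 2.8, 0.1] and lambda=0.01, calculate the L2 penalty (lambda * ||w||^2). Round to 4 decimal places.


Squaring each weight:
2.2^2 = 4.84
0.0^2 = 0.0
2.8^2 = 7.84
0.1^2 = 0.01
Sum of squares = 12.69
Penalty = 0.01 * 12.69 = 0.1269

0.1269


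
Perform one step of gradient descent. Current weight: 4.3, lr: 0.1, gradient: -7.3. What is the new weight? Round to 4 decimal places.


w_new = w_old - lr * gradient
= 4.3 - 0.1 * -7.3
= 4.3 - (-0.73)
= 5.0300

5.0300


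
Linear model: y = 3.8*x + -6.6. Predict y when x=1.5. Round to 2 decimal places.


y = 3.8 * 1.5 + (-6.6)
= 5.7 + (-6.6)
= -0.90

-0.90


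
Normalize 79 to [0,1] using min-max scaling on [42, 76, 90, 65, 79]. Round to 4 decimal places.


Min = 42, Max = 90
Range = 90 - 42 = 48
Scaled = (x - min) / (max - min)
= (79 - 42) / 48
= 37 / 48
= 0.7708

0.7708


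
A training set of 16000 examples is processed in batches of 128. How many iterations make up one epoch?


Iterations per epoch = dataset_size / batch_size
= 16000 / 128
= 125

125


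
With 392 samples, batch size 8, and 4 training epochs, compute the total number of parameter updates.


Iterations per epoch = 392 / 8 = 49
Total updates = iterations_per_epoch * epochs
= 49 * 4
= 196

196


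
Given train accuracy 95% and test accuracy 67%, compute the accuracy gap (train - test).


Gap = train_accuracy - test_accuracy
= 95 - 67
= 28%
This large gap strongly indicates overfitting.

28


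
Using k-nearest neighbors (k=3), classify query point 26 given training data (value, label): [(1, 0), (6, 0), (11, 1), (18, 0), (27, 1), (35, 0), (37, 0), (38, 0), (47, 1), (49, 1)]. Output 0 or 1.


Distances from query 26:
Point 27 (class 1): distance = 1
Point 18 (class 0): distance = 8
Point 35 (class 0): distance = 9
K=3 nearest neighbors: classes = [1, 0, 0]
Votes for class 1: 1 / 3
Majority vote => class 0

0


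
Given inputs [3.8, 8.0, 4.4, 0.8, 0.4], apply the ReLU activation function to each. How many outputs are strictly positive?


ReLU(x) = max(0, x) for each element:
ReLU(3.8) = 3.8
ReLU(8.0) = 8.0
ReLU(4.4) = 4.4
ReLU(0.8) = 0.8
ReLU(0.4) = 0.4
Active neurons (>0): 5

5


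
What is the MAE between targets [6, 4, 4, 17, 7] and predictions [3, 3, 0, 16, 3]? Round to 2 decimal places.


Absolute errors: [3, 1, 4, 1, 4]
Sum of absolute errors = 13
MAE = 13 / 5 = 2.60

2.60


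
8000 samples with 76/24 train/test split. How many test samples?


Train samples = 8000 * 76% = 6080
Test samples = 8000 - 6080
= 1920

1920


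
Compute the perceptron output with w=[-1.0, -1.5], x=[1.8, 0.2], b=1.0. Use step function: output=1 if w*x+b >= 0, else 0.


z = w . x + b
= -1.0*1.8 + -1.5*0.2 + 1.0
= -1.8 + -0.3 + 1.0
= -2.1 + 1.0
= -1.1
Since z = -1.1 < 0, output = 0

0


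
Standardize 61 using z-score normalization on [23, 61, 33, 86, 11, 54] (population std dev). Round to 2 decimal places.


Mean = (23 + 61 + 33 + 86 + 11 + 54) / 6 = 44.6667
Variance = sum((x_i - mean)^2) / n = 633.5556
Std = sqrt(633.5556) = 25.1705
Z = (x - mean) / std
= (61 - 44.6667) / 25.1705
= 16.3333 / 25.1705
= 0.65

0.65


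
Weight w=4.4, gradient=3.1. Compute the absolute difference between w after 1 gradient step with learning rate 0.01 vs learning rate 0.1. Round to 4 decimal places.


With lr=0.01: w_new = 4.4 - 0.01 * 3.1 = 4.369
With lr=0.1: w_new = 4.4 - 0.1 * 3.1 = 4.09
Absolute difference = |4.369 - 4.09|
= 0.2790

0.2790


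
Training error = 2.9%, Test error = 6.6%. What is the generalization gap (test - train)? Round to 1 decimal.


Generalization gap = test_error - train_error
= 6.6 - 2.9
= 3.7%
A moderate gap.

3.7


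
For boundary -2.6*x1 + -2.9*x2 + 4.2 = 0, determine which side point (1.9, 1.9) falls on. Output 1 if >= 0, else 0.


Compute -2.6 * 1.9 + -2.9 * 1.9 + 4.2
= -4.94 + -5.51 + 4.2
= -6.25
Since -6.25 < 0, the point is on the negative side.

0


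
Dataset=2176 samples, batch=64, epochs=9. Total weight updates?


Iterations per epoch = 2176 / 64 = 34
Total updates = iterations_per_epoch * epochs
= 34 * 9
= 306

306


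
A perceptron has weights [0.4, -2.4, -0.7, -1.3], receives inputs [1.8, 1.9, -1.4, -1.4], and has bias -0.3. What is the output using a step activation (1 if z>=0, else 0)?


z = w . x + b
= 0.4*1.8 + -2.4*1.9 + -0.7*-1.4 + -1.3*-1.4 + -0.3
= 0.72 + -4.56 + 0.98 + 1.82 + -0.3
= -1.04 + -0.3
= -1.34
Since z = -1.34 < 0, output = 0

0


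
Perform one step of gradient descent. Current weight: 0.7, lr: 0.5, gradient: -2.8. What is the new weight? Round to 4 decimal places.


w_new = w_old - lr * gradient
= 0.7 - 0.5 * -2.8
= 0.7 - (-1.4)
= 2.1000

2.1000


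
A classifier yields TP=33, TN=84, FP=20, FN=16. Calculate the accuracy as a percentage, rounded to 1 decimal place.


Accuracy = (TP + TN) / (TP + TN + FP + FN) * 100
= (33 + 84) / (33 + 84 + 20 + 16)
= 117 / 153
= 0.7647
= 76.5%

76.5


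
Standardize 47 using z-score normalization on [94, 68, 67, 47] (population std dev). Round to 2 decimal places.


Mean = (94 + 68 + 67 + 47) / 4 = 69.0
Variance = sum((x_i - mean)^2) / n = 278.5
Std = sqrt(278.5) = 16.6883
Z = (x - mean) / std
= (47 - 69.0) / 16.6883
= -22.0 / 16.6883
= -1.32

-1.32


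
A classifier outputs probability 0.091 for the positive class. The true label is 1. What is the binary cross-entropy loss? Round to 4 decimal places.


For y=1: Loss = -log(p)
= -log(0.091)
= -(-2.3969)
= 2.3969

2.3969


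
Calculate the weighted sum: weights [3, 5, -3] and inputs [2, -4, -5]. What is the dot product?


Element-wise products:
3 * 2 = 6
5 * -4 = -20
-3 * -5 = 15
Sum = 6 + -20 + 15
= 1

1


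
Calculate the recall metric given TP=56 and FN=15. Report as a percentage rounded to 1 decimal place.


Recall = TP / (TP + FN) * 100
= 56 / (56 + 15)
= 56 / 71
= 0.7887
= 78.9%

78.9


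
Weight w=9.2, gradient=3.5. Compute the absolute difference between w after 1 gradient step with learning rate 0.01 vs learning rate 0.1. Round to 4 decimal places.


With lr=0.01: w_new = 9.2 - 0.01 * 3.5 = 9.165
With lr=0.1: w_new = 9.2 - 0.1 * 3.5 = 8.85
Absolute difference = |9.165 - 8.85|
= 0.3150

0.3150


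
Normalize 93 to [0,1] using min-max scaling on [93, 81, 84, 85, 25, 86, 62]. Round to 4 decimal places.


Min = 25, Max = 93
Range = 93 - 25 = 68
Scaled = (x - min) / (max - min)
= (93 - 25) / 68
= 68 / 68
= 1.0000

1.0000


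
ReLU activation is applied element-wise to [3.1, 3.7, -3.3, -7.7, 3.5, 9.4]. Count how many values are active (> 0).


ReLU(x) = max(0, x) for each element:
ReLU(3.1) = 3.1
ReLU(3.7) = 3.7
ReLU(-3.3) = 0
ReLU(-7.7) = 0
ReLU(3.5) = 3.5
ReLU(9.4) = 9.4
Active neurons (>0): 4

4


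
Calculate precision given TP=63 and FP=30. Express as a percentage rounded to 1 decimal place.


Precision = TP / (TP + FP) * 100
= 63 / (63 + 30)
= 63 / 93
= 0.6774
= 67.7%

67.7


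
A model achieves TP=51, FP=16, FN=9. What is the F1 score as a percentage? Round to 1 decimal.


Precision = TP / (TP + FP) = 51 / 67 = 0.7612
Recall = TP / (TP + FN) = 51 / 60 = 0.85
F1 = 2 * P * R / (P + R)
= 2 * 0.7612 * 0.85 / (0.7612 + 0.85)
= 1.294 / 1.6112
= 0.8031
As percentage: 80.3%

80.3


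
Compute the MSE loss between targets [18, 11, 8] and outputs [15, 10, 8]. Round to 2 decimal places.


Differences: [3, 1, 0]
Squared errors: [9, 1, 0]
Sum of squared errors = 10
MSE = 10 / 3 = 3.33

3.33


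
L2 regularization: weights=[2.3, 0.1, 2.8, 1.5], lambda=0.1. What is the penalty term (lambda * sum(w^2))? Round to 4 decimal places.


Squaring each weight:
2.3^2 = 5.29
0.1^2 = 0.01
2.8^2 = 7.84
1.5^2 = 2.25
Sum of squares = 15.39
Penalty = 0.1 * 15.39 = 1.5390

1.5390


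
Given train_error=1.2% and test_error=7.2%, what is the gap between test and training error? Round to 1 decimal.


Generalization gap = test_error - train_error
= 7.2 - 1.2
= 6.0%
A moderate gap.

6.0


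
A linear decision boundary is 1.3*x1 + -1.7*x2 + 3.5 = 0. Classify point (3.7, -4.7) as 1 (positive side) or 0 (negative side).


Compute 1.3 * 3.7 + -1.7 * -4.7 + 3.5
= 4.81 + 7.99 + 3.5
= 16.3
Since 16.3 >= 0, the point is on the positive side.

1


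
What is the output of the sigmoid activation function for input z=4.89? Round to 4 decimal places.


sigmoid(z) = 1 / (1 + exp(-z))
exp(-(4.89)) = exp(-4.89) = 0.0075
1 + 0.0075 = 1.0075
1 / 1.0075 = 0.9925

0.9925


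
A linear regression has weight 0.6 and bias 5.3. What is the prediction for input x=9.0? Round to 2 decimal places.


y = 0.6 * 9.0 + (5.3)
= 5.4 + (5.3)
= 10.70

10.70


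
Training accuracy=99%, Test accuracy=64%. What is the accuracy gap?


Gap = train_accuracy - test_accuracy
= 99 - 64
= 35%
This large gap strongly indicates overfitting.

35


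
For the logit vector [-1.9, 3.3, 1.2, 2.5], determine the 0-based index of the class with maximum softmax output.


Softmax is a monotonic transformation, so it preserves the argmax.
We need to find the index of the maximum logit.
Index 0: -1.9
Index 1: 3.3
Index 2: 1.2
Index 3: 2.5
Maximum logit = 3.3 at index 1

1


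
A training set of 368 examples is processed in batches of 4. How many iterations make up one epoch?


Iterations per epoch = dataset_size / batch_size
= 368 / 4
= 92

92


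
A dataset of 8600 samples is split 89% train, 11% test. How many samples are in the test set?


Train samples = 8600 * 89% = 7654
Test samples = 8600 - 7654
= 946

946


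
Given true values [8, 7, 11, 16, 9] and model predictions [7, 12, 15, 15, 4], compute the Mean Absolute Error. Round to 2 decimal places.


Absolute errors: [1, 5, 4, 1, 5]
Sum of absolute errors = 16
MAE = 16 / 5 = 3.20

3.20


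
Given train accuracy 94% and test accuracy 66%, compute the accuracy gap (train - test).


Gap = train_accuracy - test_accuracy
= 94 - 66
= 28%
This large gap strongly indicates overfitting.

28


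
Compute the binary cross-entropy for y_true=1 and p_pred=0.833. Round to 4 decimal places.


For y=1: Loss = -log(p)
= -log(0.833)
= -(-0.1827)
= 0.1827

0.1827


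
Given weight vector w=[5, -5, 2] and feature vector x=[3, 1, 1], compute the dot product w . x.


Element-wise products:
5 * 3 = 15
-5 * 1 = -5
2 * 1 = 2
Sum = 15 + -5 + 2
= 12

12


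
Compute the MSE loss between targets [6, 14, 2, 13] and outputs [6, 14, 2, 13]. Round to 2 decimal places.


Differences: [0, 0, 0, 0]
Squared errors: [0, 0, 0, 0]
Sum of squared errors = 0
MSE = 0 / 4 = 0.00

0.00


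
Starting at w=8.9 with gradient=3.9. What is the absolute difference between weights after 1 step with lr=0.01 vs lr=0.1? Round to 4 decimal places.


With lr=0.01: w_new = 8.9 - 0.01 * 3.9 = 8.861
With lr=0.1: w_new = 8.9 - 0.1 * 3.9 = 8.51
Absolute difference = |8.861 - 8.51|
= 0.3510

0.3510


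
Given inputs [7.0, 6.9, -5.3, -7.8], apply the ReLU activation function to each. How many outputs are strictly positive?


ReLU(x) = max(0, x) for each element:
ReLU(7.0) = 7.0
ReLU(6.9) = 6.9
ReLU(-5.3) = 0
ReLU(-7.8) = 0
Active neurons (>0): 2

2


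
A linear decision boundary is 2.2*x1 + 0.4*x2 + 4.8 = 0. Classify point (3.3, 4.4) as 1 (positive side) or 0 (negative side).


Compute 2.2 * 3.3 + 0.4 * 4.4 + 4.8
= 7.26 + 1.76 + 4.8
= 13.82
Since 13.82 >= 0, the point is on the positive side.

1


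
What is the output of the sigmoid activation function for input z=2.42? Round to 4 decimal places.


sigmoid(z) = 1 / (1 + exp(-z))
exp(-(2.42)) = exp(-2.42) = 0.0889
1 + 0.0889 = 1.0889
1 / 1.0889 = 0.9183

0.9183


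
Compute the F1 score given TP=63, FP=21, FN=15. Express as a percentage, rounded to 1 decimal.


Precision = TP / (TP + FP) = 63 / 84 = 0.75
Recall = TP / (TP + FN) = 63 / 78 = 0.8077
F1 = 2 * P * R / (P + R)
= 2 * 0.75 * 0.8077 / (0.75 + 0.8077)
= 1.2115 / 1.5577
= 0.7778
As percentage: 77.8%

77.8


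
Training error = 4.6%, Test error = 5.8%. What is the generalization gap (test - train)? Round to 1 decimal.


Generalization gap = test_error - train_error
= 5.8 - 4.6
= 1.2%
A small gap suggests good generalization.

1.2


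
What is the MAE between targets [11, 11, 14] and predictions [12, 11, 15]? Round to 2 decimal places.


Absolute errors: [1, 0, 1]
Sum of absolute errors = 2
MAE = 2 / 3 = 0.67

0.67


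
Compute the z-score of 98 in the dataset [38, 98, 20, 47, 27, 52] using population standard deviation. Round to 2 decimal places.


Mean = (38 + 98 + 20 + 47 + 27 + 52) / 6 = 47.0
Variance = sum((x_i - mean)^2) / n = 639.3333
Std = sqrt(639.3333) = 25.285
Z = (x - mean) / std
= (98 - 47.0) / 25.285
= 51.0 / 25.285
= 2.02

2.02


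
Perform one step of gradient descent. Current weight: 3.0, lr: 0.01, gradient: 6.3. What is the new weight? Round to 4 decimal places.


w_new = w_old - lr * gradient
= 3.0 - 0.01 * 6.3
= 3.0 - (0.063)
= 2.9370

2.9370


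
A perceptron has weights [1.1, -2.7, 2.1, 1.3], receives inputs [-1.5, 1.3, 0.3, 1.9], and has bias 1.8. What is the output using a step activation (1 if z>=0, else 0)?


z = w . x + b
= 1.1*-1.5 + -2.7*1.3 + 2.1*0.3 + 1.3*1.9 + 1.8
= -1.65 + -3.51 + 0.63 + 2.47 + 1.8
= -2.06 + 1.8
= -0.26
Since z = -0.26 < 0, output = 0

0


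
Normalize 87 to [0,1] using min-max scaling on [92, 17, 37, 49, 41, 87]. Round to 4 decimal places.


Min = 17, Max = 92
Range = 92 - 17 = 75
Scaled = (x - min) / (max - min)
= (87 - 17) / 75
= 70 / 75
= 0.9333

0.9333


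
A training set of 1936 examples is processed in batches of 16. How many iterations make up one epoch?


Iterations per epoch = dataset_size / batch_size
= 1936 / 16
= 121

121


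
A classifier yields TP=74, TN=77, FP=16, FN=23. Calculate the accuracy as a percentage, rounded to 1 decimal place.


Accuracy = (TP + TN) / (TP + TN + FP + FN) * 100
= (74 + 77) / (74 + 77 + 16 + 23)
= 151 / 190
= 0.7947
= 79.5%

79.5


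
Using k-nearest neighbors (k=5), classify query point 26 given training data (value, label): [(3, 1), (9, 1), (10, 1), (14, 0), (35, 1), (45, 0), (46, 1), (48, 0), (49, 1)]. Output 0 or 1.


Distances from query 26:
Point 35 (class 1): distance = 9
Point 14 (class 0): distance = 12
Point 10 (class 1): distance = 16
Point 9 (class 1): distance = 17
Point 45 (class 0): distance = 19
K=5 nearest neighbors: classes = [1, 0, 1, 1, 0]
Votes for class 1: 3 / 5
Majority vote => class 1

1


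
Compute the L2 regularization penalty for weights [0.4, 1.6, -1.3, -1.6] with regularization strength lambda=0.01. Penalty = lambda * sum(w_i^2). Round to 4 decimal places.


Squaring each weight:
0.4^2 = 0.16
1.6^2 = 2.56
(-1.3)^2 = 1.69
(-1.6)^2 = 2.56
Sum of squares = 6.97
Penalty = 0.01 * 6.97 = 0.0697

0.0697


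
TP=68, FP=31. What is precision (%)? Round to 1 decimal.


Precision = TP / (TP + FP) * 100
= 68 / (68 + 31)
= 68 / 99
= 0.6869
= 68.7%

68.7


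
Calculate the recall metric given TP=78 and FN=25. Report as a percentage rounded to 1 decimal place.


Recall = TP / (TP + FN) * 100
= 78 / (78 + 25)
= 78 / 103
= 0.7573
= 75.7%

75.7


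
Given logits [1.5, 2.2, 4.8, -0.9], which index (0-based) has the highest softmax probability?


Softmax is a monotonic transformation, so it preserves the argmax.
We need to find the index of the maximum logit.
Index 0: 1.5
Index 1: 2.2
Index 2: 4.8
Index 3: -0.9
Maximum logit = 4.8 at index 2

2


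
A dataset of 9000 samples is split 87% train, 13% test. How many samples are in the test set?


Train samples = 9000 * 87% = 7830
Test samples = 9000 - 7830
= 1170

1170


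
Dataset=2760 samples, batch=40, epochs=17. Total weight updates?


Iterations per epoch = 2760 / 40 = 69
Total updates = iterations_per_epoch * epochs
= 69 * 17
= 1173

1173


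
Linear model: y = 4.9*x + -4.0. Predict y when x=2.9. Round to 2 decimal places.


y = 4.9 * 2.9 + (-4.0)
= 14.21 + (-4.0)
= 10.21

10.21


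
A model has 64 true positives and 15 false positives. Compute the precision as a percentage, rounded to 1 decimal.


Precision = TP / (TP + FP) * 100
= 64 / (64 + 15)
= 64 / 79
= 0.8101
= 81.0%

81.0


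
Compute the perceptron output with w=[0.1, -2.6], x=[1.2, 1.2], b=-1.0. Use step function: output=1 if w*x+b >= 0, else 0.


z = w . x + b
= 0.1*1.2 + -2.6*1.2 + -1.0
= 0.12 + -3.12 + -1.0
= -3.0 + -1.0
= -4.0
Since z = -4.0 < 0, output = 0

0


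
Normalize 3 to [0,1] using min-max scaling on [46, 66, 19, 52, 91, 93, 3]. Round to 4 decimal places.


Min = 3, Max = 93
Range = 93 - 3 = 90
Scaled = (x - min) / (max - min)
= (3 - 3) / 90
= 0 / 90
= 0.0000

0.0000


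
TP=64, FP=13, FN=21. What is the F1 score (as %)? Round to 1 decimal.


Precision = TP / (TP + FP) = 64 / 77 = 0.8312
Recall = TP / (TP + FN) = 64 / 85 = 0.7529
F1 = 2 * P * R / (P + R)
= 2 * 0.8312 * 0.7529 / (0.8312 + 0.7529)
= 1.2516 / 1.5841
= 0.7901
As percentage: 79.0%

79.0


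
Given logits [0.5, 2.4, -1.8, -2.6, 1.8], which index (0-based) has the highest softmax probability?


Softmax is a monotonic transformation, so it preserves the argmax.
We need to find the index of the maximum logit.
Index 0: 0.5
Index 1: 2.4
Index 2: -1.8
Index 3: -2.6
Index 4: 1.8
Maximum logit = 2.4 at index 1

1


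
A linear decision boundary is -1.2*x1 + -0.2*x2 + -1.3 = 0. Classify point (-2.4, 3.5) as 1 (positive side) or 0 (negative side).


Compute -1.2 * -2.4 + -0.2 * 3.5 + -1.3
= 2.88 + -0.7 + -1.3
= 0.88
Since 0.88 >= 0, the point is on the positive side.

1


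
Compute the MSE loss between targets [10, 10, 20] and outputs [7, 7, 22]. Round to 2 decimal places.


Differences: [3, 3, -2]
Squared errors: [9, 9, 4]
Sum of squared errors = 22
MSE = 22 / 3 = 7.33

7.33


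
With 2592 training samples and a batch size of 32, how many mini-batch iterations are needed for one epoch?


Iterations per epoch = dataset_size / batch_size
= 2592 / 32
= 81

81


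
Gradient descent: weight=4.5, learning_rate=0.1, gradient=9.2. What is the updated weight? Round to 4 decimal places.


w_new = w_old - lr * gradient
= 4.5 - 0.1 * 9.2
= 4.5 - (0.92)
= 3.5800

3.5800


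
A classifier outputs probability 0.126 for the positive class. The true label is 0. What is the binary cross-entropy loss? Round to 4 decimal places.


For y=0: Loss = -log(1-p)
= -log(1 - 0.126)
= -log(0.874)
= -(-0.1347)
= 0.1347

0.1347


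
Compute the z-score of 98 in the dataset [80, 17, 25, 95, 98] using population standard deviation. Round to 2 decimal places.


Mean = (80 + 17 + 25 + 95 + 98) / 5 = 63.0
Variance = sum((x_i - mean)^2) / n = 1219.6
Std = sqrt(1219.6) = 34.9228
Z = (x - mean) / std
= (98 - 63.0) / 34.9228
= 35.0 / 34.9228
= 1.00

1.00


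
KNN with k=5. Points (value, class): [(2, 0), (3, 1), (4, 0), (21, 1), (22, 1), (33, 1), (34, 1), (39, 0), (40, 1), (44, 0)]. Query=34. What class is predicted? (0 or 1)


Distances from query 34:
Point 34 (class 1): distance = 0
Point 33 (class 1): distance = 1
Point 39 (class 0): distance = 5
Point 40 (class 1): distance = 6
Point 44 (class 0): distance = 10
K=5 nearest neighbors: classes = [1, 1, 0, 1, 0]
Votes for class 1: 3 / 5
Majority vote => class 1

1


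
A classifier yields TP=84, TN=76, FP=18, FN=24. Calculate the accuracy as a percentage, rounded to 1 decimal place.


Accuracy = (TP + TN) / (TP + TN + FP + FN) * 100
= (84 + 76) / (84 + 76 + 18 + 24)
= 160 / 202
= 0.7921
= 79.2%

79.2


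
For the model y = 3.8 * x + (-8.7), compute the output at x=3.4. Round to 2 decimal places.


y = 3.8 * 3.4 + (-8.7)
= 12.92 + (-8.7)
= 4.22

4.22


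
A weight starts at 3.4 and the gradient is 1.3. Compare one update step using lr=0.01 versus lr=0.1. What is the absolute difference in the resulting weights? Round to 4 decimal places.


With lr=0.01: w_new = 3.4 - 0.01 * 1.3 = 3.387
With lr=0.1: w_new = 3.4 - 0.1 * 1.3 = 3.27
Absolute difference = |3.387 - 3.27|
= 0.1170

0.1170


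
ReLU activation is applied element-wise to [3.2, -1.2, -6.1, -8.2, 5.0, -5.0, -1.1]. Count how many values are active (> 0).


ReLU(x) = max(0, x) for each element:
ReLU(3.2) = 3.2
ReLU(-1.2) = 0
ReLU(-6.1) = 0
ReLU(-8.2) = 0
ReLU(5.0) = 5.0
ReLU(-5.0) = 0
ReLU(-1.1) = 0
Active neurons (>0): 2

2


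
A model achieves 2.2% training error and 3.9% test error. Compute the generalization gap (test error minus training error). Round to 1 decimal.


Generalization gap = test_error - train_error
= 3.9 - 2.2
= 1.7%
A small gap suggests good generalization.

1.7


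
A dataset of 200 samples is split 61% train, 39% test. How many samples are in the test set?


Train samples = 200 * 61% = 122
Test samples = 200 - 122
= 78

78


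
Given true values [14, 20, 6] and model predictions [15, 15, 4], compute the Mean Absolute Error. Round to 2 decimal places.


Absolute errors: [1, 5, 2]
Sum of absolute errors = 8
MAE = 8 / 3 = 2.67

2.67


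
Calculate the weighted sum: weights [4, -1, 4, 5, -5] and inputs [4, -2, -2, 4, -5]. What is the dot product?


Element-wise products:
4 * 4 = 16
-1 * -2 = 2
4 * -2 = -8
5 * 4 = 20
-5 * -5 = 25
Sum = 16 + 2 + -8 + 20 + 25
= 55

55


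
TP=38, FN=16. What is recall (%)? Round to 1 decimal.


Recall = TP / (TP + FN) * 100
= 38 / (38 + 16)
= 38 / 54
= 0.7037
= 70.4%

70.4


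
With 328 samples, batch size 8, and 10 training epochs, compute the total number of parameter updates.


Iterations per epoch = 328 / 8 = 41
Total updates = iterations_per_epoch * epochs
= 41 * 10
= 410

410


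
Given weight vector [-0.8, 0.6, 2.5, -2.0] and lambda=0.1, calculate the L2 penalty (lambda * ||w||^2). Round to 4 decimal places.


Squaring each weight:
(-0.8)^2 = 0.64
0.6^2 = 0.36
2.5^2 = 6.25
(-2.0)^2 = 4.0
Sum of squares = 11.25
Penalty = 0.1 * 11.25 = 1.1250

1.1250


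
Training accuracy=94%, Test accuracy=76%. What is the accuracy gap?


Gap = train_accuracy - test_accuracy
= 94 - 76
= 18%
This gap suggests the model is overfitting.

18


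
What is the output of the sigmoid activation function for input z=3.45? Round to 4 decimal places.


sigmoid(z) = 1 / (1 + exp(-z))
exp(-(3.45)) = exp(-3.45) = 0.0317
1 + 0.0317 = 1.0317
1 / 1.0317 = 0.9692

0.9692


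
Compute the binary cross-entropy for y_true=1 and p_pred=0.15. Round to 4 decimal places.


For y=1: Loss = -log(p)
= -log(0.15)
= -(-1.8971)
= 1.8971

1.8971


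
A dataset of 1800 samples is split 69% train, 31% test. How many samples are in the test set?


Train samples = 1800 * 69% = 1242
Test samples = 1800 - 1242
= 558

558


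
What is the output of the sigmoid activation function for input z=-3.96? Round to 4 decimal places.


sigmoid(z) = 1 / (1 + exp(-z))
exp(-(-3.96)) = exp(3.96) = 52.4573
1 + 52.4573 = 53.4573
1 / 53.4573 = 0.0187

0.0187


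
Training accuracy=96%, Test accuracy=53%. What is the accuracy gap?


Gap = train_accuracy - test_accuracy
= 96 - 53
= 43%
This large gap strongly indicates overfitting.

43


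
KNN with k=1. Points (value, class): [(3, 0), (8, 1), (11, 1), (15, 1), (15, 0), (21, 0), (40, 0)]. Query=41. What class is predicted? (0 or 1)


Distances from query 41:
Point 40 (class 0): distance = 1
K=1 nearest neighbors: classes = [0]
Votes for class 1: 0 / 1
Majority vote => class 0

0


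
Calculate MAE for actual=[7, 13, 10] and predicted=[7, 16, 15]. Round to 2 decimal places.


Absolute errors: [0, 3, 5]
Sum of absolute errors = 8
MAE = 8 / 3 = 2.67

2.67


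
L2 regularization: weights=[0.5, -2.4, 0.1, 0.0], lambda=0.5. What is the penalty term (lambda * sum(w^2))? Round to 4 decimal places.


Squaring each weight:
0.5^2 = 0.25
(-2.4)^2 = 5.76
0.1^2 = 0.01
0.0^2 = 0.0
Sum of squares = 6.02
Penalty = 0.5 * 6.02 = 3.0100

3.0100


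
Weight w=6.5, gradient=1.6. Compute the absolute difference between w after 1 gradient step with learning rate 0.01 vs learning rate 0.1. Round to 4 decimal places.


With lr=0.01: w_new = 6.5 - 0.01 * 1.6 = 6.484
With lr=0.1: w_new = 6.5 - 0.1 * 1.6 = 6.34
Absolute difference = |6.484 - 6.34|
= 0.1440

0.1440


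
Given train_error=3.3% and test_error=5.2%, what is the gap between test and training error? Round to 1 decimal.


Generalization gap = test_error - train_error
= 5.2 - 3.3
= 1.9%
A small gap suggests good generalization.

1.9


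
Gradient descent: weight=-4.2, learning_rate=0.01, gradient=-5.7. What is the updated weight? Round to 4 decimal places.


w_new = w_old - lr * gradient
= -4.2 - 0.01 * -5.7
= -4.2 - (-0.057)
= -4.1430

-4.1430


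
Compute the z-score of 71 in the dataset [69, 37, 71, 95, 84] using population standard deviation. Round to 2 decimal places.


Mean = (69 + 37 + 71 + 95 + 84) / 5 = 71.2
Variance = sum((x_i - mean)^2) / n = 380.96
Std = sqrt(380.96) = 19.5182
Z = (x - mean) / std
= (71 - 71.2) / 19.5182
= -0.2 / 19.5182
= -0.01

-0.01


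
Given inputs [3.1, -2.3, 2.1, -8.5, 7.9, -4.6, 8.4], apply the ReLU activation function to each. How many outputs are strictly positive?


ReLU(x) = max(0, x) for each element:
ReLU(3.1) = 3.1
ReLU(-2.3) = 0
ReLU(2.1) = 2.1
ReLU(-8.5) = 0
ReLU(7.9) = 7.9
ReLU(-4.6) = 0
ReLU(8.4) = 8.4
Active neurons (>0): 4

4


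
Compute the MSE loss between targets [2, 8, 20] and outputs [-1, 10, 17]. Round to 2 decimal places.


Differences: [3, -2, 3]
Squared errors: [9, 4, 9]
Sum of squared errors = 22
MSE = 22 / 3 = 7.33

7.33


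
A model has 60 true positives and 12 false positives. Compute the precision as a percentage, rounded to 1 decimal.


Precision = TP / (TP + FP) * 100
= 60 / (60 + 12)
= 60 / 72
= 0.8333
= 83.3%

83.3


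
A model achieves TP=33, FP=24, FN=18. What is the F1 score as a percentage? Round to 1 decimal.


Precision = TP / (TP + FP) = 33 / 57 = 0.5789
Recall = TP / (TP + FN) = 33 / 51 = 0.6471
F1 = 2 * P * R / (P + R)
= 2 * 0.5789 * 0.6471 / (0.5789 + 0.6471)
= 0.7492 / 1.226
= 0.6111
As percentage: 61.1%

61.1


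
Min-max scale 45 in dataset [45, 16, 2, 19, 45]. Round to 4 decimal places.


Min = 2, Max = 45
Range = 45 - 2 = 43
Scaled = (x - min) / (max - min)
= (45 - 2) / 43
= 43 / 43
= 1.0000

1.0000


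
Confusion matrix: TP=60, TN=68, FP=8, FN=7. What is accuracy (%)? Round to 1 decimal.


Accuracy = (TP + TN) / (TP + TN + FP + FN) * 100
= (60 + 68) / (60 + 68 + 8 + 7)
= 128 / 143
= 0.8951
= 89.5%

89.5


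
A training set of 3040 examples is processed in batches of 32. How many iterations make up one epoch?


Iterations per epoch = dataset_size / batch_size
= 3040 / 32
= 95

95


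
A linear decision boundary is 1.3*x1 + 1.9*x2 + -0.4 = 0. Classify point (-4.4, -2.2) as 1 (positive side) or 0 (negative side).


Compute 1.3 * -4.4 + 1.9 * -2.2 + -0.4
= -5.72 + -4.18 + -0.4
= -10.3
Since -10.3 < 0, the point is on the negative side.

0


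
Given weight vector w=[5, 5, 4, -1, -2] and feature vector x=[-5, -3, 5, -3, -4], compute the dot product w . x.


Element-wise products:
5 * -5 = -25
5 * -3 = -15
4 * 5 = 20
-1 * -3 = 3
-2 * -4 = 8
Sum = -25 + -15 + 20 + 3 + 8
= -9

-9


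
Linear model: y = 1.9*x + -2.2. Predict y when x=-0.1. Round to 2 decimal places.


y = 1.9 * -0.1 + (-2.2)
= -0.19 + (-2.2)
= -2.39

-2.39


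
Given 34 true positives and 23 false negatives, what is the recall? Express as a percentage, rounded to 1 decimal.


Recall = TP / (TP + FN) * 100
= 34 / (34 + 23)
= 34 / 57
= 0.5965
= 59.6%

59.6


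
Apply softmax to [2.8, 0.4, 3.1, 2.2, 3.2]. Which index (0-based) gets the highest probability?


Softmax is a monotonic transformation, so it preserves the argmax.
We need to find the index of the maximum logit.
Index 0: 2.8
Index 1: 0.4
Index 2: 3.1
Index 3: 2.2
Index 4: 3.2
Maximum logit = 3.2 at index 4

4


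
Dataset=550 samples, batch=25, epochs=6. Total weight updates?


Iterations per epoch = 550 / 25 = 22
Total updates = iterations_per_epoch * epochs
= 22 * 6
= 132

132


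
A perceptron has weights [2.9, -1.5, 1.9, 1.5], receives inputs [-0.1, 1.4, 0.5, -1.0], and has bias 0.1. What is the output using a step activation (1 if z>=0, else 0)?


z = w . x + b
= 2.9*-0.1 + -1.5*1.4 + 1.9*0.5 + 1.5*-1.0 + 0.1
= -0.29 + -2.1 + 0.95 + -1.5 + 0.1
= -2.94 + 0.1
= -2.84
Since z = -2.84 < 0, output = 0

0


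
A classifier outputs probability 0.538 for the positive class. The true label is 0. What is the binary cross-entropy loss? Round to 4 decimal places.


For y=0: Loss = -log(1-p)
= -log(1 - 0.538)
= -log(0.462)
= -(-0.7722)
= 0.7722

0.7722


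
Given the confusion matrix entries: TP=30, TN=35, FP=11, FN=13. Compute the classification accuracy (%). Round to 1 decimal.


Accuracy = (TP + TN) / (TP + TN + FP + FN) * 100
= (30 + 35) / (30 + 35 + 11 + 13)
= 65 / 89
= 0.7303
= 73.0%

73.0
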